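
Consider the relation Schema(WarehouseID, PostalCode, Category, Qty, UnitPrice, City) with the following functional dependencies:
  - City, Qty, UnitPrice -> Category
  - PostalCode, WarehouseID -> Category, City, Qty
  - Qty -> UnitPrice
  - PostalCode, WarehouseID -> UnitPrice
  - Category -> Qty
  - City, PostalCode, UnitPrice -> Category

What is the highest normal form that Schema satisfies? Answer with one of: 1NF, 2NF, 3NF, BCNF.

Candidate key: {PostalCode, WarehouseID}. Prime attributes: {PostalCode, WarehouseID}.
For City, Qty, UnitPrice -> Category we have {City, Qty, UnitPrice}⁺ = {Category, City, Qty, UnitPrice}; {City, Qty, UnitPrice} is not a superkey, so BCNF fails.
City, Qty, UnitPrice -> Category has non-prime {Category} on the right and a non-superkey on the left, so 3NF fails.
Checking every proper subset of each key, none determines a non-prime attribute — 2NF is satisfied.

2NF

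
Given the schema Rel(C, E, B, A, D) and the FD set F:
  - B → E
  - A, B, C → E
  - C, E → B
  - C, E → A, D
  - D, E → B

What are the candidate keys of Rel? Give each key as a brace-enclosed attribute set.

No FD produces {C}, so it must be in every candidate key.
Closure of {B, C} is {A, B, C, D, E}, the whole schema; {B, C} is a candidate key.
Closure of {C, E} is {A, B, C, D, E}, the whole schema; {C, E} is a candidate key.
Any other superkey properly contains one of these, so there are no further candidate keys.

{B, C}, {C, E}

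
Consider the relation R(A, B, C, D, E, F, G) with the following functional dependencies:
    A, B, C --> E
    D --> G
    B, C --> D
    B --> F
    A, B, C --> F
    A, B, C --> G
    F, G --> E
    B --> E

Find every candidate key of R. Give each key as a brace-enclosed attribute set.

No FD produces {A, B, C}, so they must be in every candidate key.
Closure of {A, B, C} is {A, B, C, D, E, F, G}, the whole schema; {A, B, C} is a candidate key.
No other minimal set has full closure, so this is the only candidate key.

{A, B, C}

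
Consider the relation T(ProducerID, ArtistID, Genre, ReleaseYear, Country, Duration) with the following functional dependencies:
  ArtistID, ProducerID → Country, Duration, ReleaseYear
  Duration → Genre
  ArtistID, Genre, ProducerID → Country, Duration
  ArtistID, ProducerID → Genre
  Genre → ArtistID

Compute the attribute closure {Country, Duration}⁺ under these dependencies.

Start with {Country, Duration}.
Duration → Genre applies; add {Genre} → now {Country, Duration, Genre}.
Genre → ArtistID applies; add {ArtistID} → now {ArtistID, Country, Duration, Genre}.
No further FD applies.

{ArtistID, Country, Duration, Genre}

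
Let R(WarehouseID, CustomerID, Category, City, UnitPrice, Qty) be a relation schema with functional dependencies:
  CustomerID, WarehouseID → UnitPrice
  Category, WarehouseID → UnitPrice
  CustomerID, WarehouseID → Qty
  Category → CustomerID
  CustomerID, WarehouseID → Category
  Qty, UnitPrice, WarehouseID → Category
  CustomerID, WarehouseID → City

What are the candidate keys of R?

{WarehouseID} never appears on the right of any FD, so every key must include it.
{Category, WarehouseID}⁺ = {Category, City, CustomerID, Qty, UnitPrice, WarehouseID} — all of the relation — so {Category, WarehouseID} is a candidate key.
{CustomerID, WarehouseID}⁺ = {Category, City, CustomerID, Qty, UnitPrice, WarehouseID} — all of the relation — so {CustomerID, WarehouseID} is a candidate key.
{Qty, UnitPrice, WarehouseID}⁺ = {Category, City, CustomerID, Qty, UnitPrice, WarehouseID} — all of the relation — so {Qty, UnitPrice, WarehouseID} is a candidate key.
Any other superkey properly contains one of these, so there are no further candidate keys.

{Category, WarehouseID}, {CustomerID, WarehouseID}, {Qty, UnitPrice, WarehouseID}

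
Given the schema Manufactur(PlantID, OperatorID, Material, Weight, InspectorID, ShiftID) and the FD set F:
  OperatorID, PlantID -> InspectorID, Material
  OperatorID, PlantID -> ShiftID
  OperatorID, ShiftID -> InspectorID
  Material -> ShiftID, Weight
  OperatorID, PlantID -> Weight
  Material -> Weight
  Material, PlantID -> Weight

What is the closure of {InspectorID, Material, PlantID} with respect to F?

{InspectorID, Material, PlantID, ShiftID, Weight}

Start with {InspectorID, Material, PlantID}.
Material -> ShiftID, Weight applies; add {ShiftID, Weight} → now {InspectorID, Material, PlantID, ShiftID, Weight}.
No further FD applies.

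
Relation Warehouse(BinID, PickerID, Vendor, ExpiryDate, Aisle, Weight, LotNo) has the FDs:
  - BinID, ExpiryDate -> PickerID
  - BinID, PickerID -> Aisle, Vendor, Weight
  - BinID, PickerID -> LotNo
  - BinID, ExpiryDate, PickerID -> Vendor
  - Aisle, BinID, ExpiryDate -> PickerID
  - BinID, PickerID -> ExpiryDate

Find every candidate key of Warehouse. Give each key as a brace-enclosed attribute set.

{BinID, ExpiryDate}, {BinID, PickerID}

Attributes never on any right-hand side: {BinID} — every candidate key must contain it.
{BinID, ExpiryDate}⁺ = {Aisle, BinID, ExpiryDate, LotNo, PickerID, Vendor, Weight} — all of the relation — so {BinID, ExpiryDate} is a candidate key.
{BinID, PickerID}⁺ = {Aisle, BinID, ExpiryDate, LotNo, PickerID, Vendor, Weight} — all of the relation — so {BinID, PickerID} is a candidate key.
No proper subset of any of these is a key, and no other minimal superkey exists.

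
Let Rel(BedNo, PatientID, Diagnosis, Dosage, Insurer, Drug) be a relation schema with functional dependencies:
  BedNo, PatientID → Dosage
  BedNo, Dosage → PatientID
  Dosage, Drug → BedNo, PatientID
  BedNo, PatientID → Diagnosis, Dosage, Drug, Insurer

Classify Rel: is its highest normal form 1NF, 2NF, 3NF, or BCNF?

Candidate keys: {BedNo, Dosage}, {BedNo, PatientID}, {Dosage, Drug}. Prime attributes: {BedNo, Dosage, Drug, PatientID}.
The left-hand side of every FD is a superkey, so BCNF is satisfied.

BCNF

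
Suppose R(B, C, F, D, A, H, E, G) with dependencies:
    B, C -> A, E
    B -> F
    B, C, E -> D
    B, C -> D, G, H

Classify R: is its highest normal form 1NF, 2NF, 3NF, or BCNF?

Candidate key: {B, C}. Prime attributes: {B, C}.
B -> F breaks BCNF: {B}⁺ = {B, F}, so {B} is not a superkey.
B -> F determines the non-prime attribute {F} from a non-superkey — 3NF is violated.
{B} is a proper subset of the key {B, C}, and {B}⁺ contains the non-prime attribute {F} — a partial dependency, so 2NF is violated.

1NF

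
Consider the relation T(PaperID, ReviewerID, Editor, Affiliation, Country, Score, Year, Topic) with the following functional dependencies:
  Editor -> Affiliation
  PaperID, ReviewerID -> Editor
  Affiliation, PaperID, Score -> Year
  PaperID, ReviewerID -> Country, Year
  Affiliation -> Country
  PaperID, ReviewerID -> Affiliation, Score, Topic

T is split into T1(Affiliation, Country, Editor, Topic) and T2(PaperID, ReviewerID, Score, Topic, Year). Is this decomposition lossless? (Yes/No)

No

The shared attributes are {Topic} and {Topic}⁺ = {Topic}.
Neither T1 nor T2 is contained in that closure, so the decomposition is lossy.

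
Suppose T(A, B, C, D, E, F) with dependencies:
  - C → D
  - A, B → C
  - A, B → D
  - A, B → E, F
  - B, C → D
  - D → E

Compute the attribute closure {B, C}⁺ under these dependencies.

Start with {B, C}.
C → D applies; add {D} → now {B, C, D}.
D → E applies; add {E} → now {B, C, D, E}.
No further FD applies.

{B, C, D, E}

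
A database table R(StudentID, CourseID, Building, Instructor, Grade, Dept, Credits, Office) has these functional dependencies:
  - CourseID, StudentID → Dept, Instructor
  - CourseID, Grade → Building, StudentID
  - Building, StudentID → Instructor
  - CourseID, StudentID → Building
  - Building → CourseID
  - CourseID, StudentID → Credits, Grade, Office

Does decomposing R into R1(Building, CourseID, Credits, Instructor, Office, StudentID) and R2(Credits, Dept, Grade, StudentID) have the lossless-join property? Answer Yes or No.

No

R1 ∩ R2 = {Credits, StudentID}; its closure under F is {Credits, StudentID}.
R1 ⊄ {Credits, StudentID} and R2 ⊄ {Credits, StudentID}, so the split is lossy.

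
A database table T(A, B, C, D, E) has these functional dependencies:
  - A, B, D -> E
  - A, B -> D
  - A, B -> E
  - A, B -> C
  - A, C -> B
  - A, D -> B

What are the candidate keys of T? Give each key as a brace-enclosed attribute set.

{A, B}, {A, C}, {A, D}

Attributes never on any right-hand side: {A} — every candidate key must contain it.
Closure of {A, B} is {A, B, C, D, E}, the whole schema; {A, B} is a candidate key.
Closure of {A, C} is {A, B, C, D, E}, the whole schema; {A, C} is a candidate key.
Closure of {A, D} is {A, B, C, D, E}, the whole schema; {A, D} is a candidate key.
Any other superkey properly contains one of these, so there are no further candidate keys.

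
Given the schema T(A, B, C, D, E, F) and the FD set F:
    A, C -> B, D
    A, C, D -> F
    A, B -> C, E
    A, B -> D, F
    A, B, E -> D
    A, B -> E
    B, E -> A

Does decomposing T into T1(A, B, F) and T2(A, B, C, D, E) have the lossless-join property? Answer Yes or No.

Yes

T1 ∩ T2 = {A, B}; its closure under F is {A, B, C, D, E, F}.
This includes all of T1, so the common attributes are a superkey of T1 — the join is lossless.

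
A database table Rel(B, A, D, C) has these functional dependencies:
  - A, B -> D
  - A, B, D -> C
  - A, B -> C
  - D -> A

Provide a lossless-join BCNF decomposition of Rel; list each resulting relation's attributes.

{A, D}; {B, C, D}

Candidate keys of the original relation: {A, B}, {B, D}.
Within {A, B, C, D}: {D}⁺ ∩ {A, B, C, D} = {A, D}, not the whole set, so D -> A violates BCNF; decompose into {A, D} and {B, C, D}.
{A, D} has no BCNF violation.
{B, C, D} has no BCNF violation.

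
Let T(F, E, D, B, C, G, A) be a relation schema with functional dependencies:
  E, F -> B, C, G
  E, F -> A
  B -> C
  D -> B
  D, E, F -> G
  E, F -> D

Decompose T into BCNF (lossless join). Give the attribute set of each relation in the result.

Candidate key of the original relation: {E, F}.
{A, B, C, D, E, F, G}: {B} determines {B, C} here but is not a superkey — split on B -> C, giving {B, C} and {A, B, D, E, F, G}.
{B, C} has no BCNF violation.
{A, B, D, E, F, G}: {D} determines {B, D} here but is not a superkey — split on D -> B, giving {B, D} and {A, D, E, F, G}.
{B, D} has no BCNF violation.
{A, D, E, F, G} has no BCNF violation.

{A, D, E, F, G}; {B, C}; {B, D}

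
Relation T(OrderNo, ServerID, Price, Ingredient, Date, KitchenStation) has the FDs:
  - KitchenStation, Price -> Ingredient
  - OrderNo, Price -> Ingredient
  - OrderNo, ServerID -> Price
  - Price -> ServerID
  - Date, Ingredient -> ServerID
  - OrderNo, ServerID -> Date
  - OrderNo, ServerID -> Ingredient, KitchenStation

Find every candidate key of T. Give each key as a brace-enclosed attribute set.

{OrderNo} never appears on the right of any FD, so every key must include it.
{OrderNo, Price}⁺ = {Date, Ingredient, KitchenStation, OrderNo, Price, ServerID} — all of the relation — so {OrderNo, Price} is a candidate key.
{OrderNo, ServerID}⁺ = {Date, Ingredient, KitchenStation, OrderNo, Price, ServerID} — all of the relation — so {OrderNo, ServerID} is a candidate key.
{Date, Ingredient, OrderNo}⁺ = {Date, Ingredient, KitchenStation, OrderNo, Price, ServerID} — all of the relation — so {Date, Ingredient, OrderNo} is a candidate key.
These are minimal and exhaustive — every other superkey contains one of them.

{Date, Ingredient, OrderNo}, {OrderNo, Price}, {OrderNo, ServerID}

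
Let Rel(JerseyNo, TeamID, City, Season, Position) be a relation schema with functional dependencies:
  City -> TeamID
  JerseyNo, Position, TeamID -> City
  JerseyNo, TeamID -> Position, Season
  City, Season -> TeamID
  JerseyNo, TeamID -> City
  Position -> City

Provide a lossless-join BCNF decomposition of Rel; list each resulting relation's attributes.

{City, Position}; {City, TeamID}; {JerseyNo, Position, Season}

Candidate keys of the original relation: {City, JerseyNo}, {JerseyNo, Position}, {JerseyNo, TeamID}.
Within {City, JerseyNo, Position, Season, TeamID}: {City}⁺ ∩ {City, JerseyNo, Position, Season, TeamID} = {City, TeamID}, not the whole set, so City -> TeamID violates BCNF; decompose into {City, TeamID} and {City, JerseyNo, Position, Season}.
{City, TeamID} is in BCNF.
Within {City, JerseyNo, Position, Season}: {Position}⁺ ∩ {City, JerseyNo, Position, Season} = {City, Position}, not the whole set, so Position -> City violates BCNF; decompose into {City, Position} and {JerseyNo, Position, Season}.
{City, Position} is in BCNF.
{JerseyNo, Position, Season} is in BCNF.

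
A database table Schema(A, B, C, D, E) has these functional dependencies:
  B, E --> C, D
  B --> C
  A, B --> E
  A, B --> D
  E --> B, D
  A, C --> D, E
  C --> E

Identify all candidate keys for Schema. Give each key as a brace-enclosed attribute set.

{A, B}, {A, C}, {A, E}

No FD produces {A}, so it must be in every candidate key.
Closure of {A, B} is {A, B, C, D, E}, the whole schema; {A, B} is a candidate key.
Closure of {A, C} is {A, B, C, D, E}, the whole schema; {A, C} is a candidate key.
Closure of {A, E} is {A, B, C, D, E}, the whole schema; {A, E} is a candidate key.
Any other superkey properly contains one of these, so there are no further candidate keys.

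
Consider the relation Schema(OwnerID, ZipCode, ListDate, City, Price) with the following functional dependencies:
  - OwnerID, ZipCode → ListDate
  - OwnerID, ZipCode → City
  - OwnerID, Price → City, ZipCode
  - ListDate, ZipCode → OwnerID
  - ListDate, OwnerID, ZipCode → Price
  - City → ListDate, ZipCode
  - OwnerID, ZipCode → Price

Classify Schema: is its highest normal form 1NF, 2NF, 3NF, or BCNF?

Candidate keys: {City}, {ListDate, ZipCode}, {OwnerID, Price}, {OwnerID, ZipCode}. Prime attributes: {City, ListDate, OwnerID, Price, ZipCode}.
Each dependency's left side is a superkey — BCNF holds.

BCNF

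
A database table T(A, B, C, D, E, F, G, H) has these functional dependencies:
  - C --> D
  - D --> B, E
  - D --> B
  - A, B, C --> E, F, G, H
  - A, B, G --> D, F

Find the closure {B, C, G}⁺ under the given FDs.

Start with {B, C, G}.
C --> D applies; add {D} → now {B, C, D, G}.
D --> B, E applies; add {E} → now {B, C, D, E, G}.
No further FD applies.

{B, C, D, E, G}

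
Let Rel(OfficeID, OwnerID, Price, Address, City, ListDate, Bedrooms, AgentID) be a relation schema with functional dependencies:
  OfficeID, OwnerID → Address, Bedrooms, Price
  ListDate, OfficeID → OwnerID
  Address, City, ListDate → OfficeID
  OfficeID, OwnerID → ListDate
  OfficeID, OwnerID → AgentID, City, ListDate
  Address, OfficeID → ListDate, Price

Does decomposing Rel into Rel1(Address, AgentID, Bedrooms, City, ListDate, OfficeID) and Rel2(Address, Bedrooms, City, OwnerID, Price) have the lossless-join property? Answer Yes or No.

No

Rel1 ∩ Rel2 = {Address, Bedrooms, City}; its closure under F is {Address, Bedrooms, City}.
Rel1 ⊄ {Address, Bedrooms, City} and Rel2 ⊄ {Address, Bedrooms, City}, so the split is lossy.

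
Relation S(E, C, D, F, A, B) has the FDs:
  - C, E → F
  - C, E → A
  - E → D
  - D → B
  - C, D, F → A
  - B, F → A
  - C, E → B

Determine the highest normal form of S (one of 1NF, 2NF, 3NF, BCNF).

1NF

Candidate key: {C, E}. Prime attributes: {C, E}.
E → D: {E}⁺ = {B, D, E}, which is not all of the attributes, so the left side is not a superkey — BCNF is violated.
Because {D} is non-prime and the left side of E → D is not a superkey, the relation is not in 3NF.
The proper key subset {E} of {C, E} determines non-prime {B, D}, so the relation is not even in 2NF.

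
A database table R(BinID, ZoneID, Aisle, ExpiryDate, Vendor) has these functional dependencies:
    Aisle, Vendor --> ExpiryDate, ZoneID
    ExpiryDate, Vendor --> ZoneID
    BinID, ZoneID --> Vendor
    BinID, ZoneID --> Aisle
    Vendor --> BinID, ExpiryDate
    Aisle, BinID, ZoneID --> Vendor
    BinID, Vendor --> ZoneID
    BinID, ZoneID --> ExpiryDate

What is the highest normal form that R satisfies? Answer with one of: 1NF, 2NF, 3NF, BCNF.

Candidate keys: {BinID, ZoneID}, {Vendor}. Prime attributes: {BinID, Vendor, ZoneID}.
Each dependency's left side is a superkey — BCNF holds.

BCNF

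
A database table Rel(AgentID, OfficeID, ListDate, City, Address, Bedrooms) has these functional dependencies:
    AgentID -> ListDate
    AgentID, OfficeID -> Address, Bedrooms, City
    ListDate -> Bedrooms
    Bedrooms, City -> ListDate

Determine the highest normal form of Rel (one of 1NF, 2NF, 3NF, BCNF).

1NF

Candidate key: {AgentID, OfficeID}. Prime attributes: {AgentID, OfficeID}.
AgentID -> ListDate breaks BCNF: {AgentID}⁺ = {AgentID, Bedrooms, ListDate}, so {AgentID} is not a superkey.
AgentID -> ListDate has non-prime {ListDate} on the right and a non-superkey on the left, so 3NF fails.
The proper key subset {AgentID} of {AgentID, OfficeID} determines non-prime {Bedrooms, ListDate}, so the relation is not even in 2NF.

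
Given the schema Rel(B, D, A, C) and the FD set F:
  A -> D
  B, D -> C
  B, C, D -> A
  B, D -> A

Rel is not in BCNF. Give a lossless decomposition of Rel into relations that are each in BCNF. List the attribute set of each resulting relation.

Candidate keys of the original relation: {A, B}, {B, D}.
Within {A, B, C, D}: {A}⁺ ∩ {A, B, C, D} = {A, D}, not the whole set, so A -> D violates BCNF; decompose into {A, D} and {A, B, C}.
{A, D} has no BCNF violation.
{A, B, C} has no BCNF violation.

{A, B, C}; {A, D}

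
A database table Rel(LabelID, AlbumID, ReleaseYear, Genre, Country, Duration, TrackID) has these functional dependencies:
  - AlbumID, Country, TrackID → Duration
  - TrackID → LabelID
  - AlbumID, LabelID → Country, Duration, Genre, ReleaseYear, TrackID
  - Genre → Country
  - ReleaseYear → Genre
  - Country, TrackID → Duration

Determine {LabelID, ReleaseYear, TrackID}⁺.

Start with {LabelID, ReleaseYear, TrackID}.
ReleaseYear → Genre applies; add {Genre} → now {Genre, LabelID, ReleaseYear, TrackID}.
Genre → Country applies; add {Country} → now {Country, Genre, LabelID, ReleaseYear, TrackID}.
Country, TrackID → Duration applies; add {Duration} → now {Country, Duration, Genre, LabelID, ReleaseYear, TrackID}.
No further FD applies.

{Country, Duration, Genre, LabelID, ReleaseYear, TrackID}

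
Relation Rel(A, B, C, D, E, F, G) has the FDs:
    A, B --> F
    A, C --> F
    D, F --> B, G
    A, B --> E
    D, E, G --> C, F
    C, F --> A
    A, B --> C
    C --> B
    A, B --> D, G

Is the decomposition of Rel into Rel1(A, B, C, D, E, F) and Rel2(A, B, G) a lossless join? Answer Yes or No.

Rel1 ∩ Rel2 = {A, B}; its closure under F is {A, B, C, D, E, F, G}.
This includes all of Rel1, so the common attributes are a superkey of Rel1 — the join is lossless.

Yes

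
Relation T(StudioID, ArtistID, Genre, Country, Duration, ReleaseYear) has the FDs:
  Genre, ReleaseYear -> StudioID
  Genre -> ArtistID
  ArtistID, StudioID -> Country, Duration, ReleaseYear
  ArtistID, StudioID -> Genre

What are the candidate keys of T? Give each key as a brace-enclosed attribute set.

{ArtistID, StudioID}, {Genre, ReleaseYear}, {Genre, StudioID}

Closure of {ArtistID, StudioID} is {ArtistID, Country, Duration, Genre, ReleaseYear, StudioID}, the whole schema; {ArtistID, StudioID} is a candidate key.
Closure of {Genre, ReleaseYear} is {ArtistID, Country, Duration, Genre, ReleaseYear, StudioID}, the whole schema; {Genre, ReleaseYear} is a candidate key.
Closure of {Genre, StudioID} is {ArtistID, Country, Duration, Genre, ReleaseYear, StudioID}, the whole schema; {Genre, StudioID} is a candidate key.
These are minimal and exhaustive — every other superkey contains one of them.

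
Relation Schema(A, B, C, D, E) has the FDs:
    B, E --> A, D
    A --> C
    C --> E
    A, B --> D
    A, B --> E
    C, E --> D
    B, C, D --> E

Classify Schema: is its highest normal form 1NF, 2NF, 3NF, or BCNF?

Candidate keys: {A, B}, {B, C}, {B, E}. Prime attributes: {A, B, C, E}.
For A --> C we have {A}⁺ = {A, C, D, E}; {A} is not a superkey, so BCNF fails.
C, E --> D has non-prime {D} on the right and a non-superkey on the left, so 3NF fails.
Since {A} ⊂ {A, B} and {A}⁺ ⊇ {D} with {D} non-prime, there is a partial dependency; 2NF fails.

1NF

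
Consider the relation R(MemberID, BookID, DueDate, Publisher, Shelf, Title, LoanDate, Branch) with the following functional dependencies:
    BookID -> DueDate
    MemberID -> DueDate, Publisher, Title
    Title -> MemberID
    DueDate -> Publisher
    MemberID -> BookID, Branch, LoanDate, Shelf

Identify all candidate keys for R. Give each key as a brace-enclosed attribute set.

Closure of {MemberID} is {BookID, Branch, DueDate, LoanDate, MemberID, Publisher, Shelf, Title}, the whole schema; {MemberID} is a candidate key.
Closure of {Title} is {BookID, Branch, DueDate, LoanDate, MemberID, Publisher, Shelf, Title}, the whole schema; {Title} is a candidate key.
These are minimal and exhaustive — every other superkey contains one of them.

{MemberID}, {Title}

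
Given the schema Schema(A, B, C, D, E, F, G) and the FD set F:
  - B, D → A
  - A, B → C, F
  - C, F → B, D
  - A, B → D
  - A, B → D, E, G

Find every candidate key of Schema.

{A, B}⁺ = {A, B, C, D, E, F, G} — all of the relation — so {A, B} is a candidate key.
{B, D}⁺ = {A, B, C, D, E, F, G} — all of the relation — so {B, D} is a candidate key.
{C, F}⁺ = {A, B, C, D, E, F, G} — all of the relation — so {C, F} is a candidate key.
These are minimal and exhaustive — every other superkey contains one of them.

{A, B}, {B, D}, {C, F}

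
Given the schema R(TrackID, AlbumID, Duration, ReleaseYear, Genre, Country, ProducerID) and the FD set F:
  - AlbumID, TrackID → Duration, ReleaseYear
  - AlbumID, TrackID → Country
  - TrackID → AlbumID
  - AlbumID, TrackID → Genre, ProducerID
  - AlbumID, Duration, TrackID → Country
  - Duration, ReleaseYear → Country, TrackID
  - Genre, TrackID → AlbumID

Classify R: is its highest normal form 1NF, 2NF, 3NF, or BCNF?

Candidate keys: {Duration, ReleaseYear}, {TrackID}. Prime attributes: {Duration, ReleaseYear, TrackID}.
Every FD has a superkey on the left, so the relation is in BCNF.

BCNF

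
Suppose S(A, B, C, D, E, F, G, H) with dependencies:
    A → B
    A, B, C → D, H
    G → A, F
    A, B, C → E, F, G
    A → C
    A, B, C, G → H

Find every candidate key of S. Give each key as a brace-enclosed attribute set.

{A}⁺ = {A, B, C, D, E, F, G, H}, which is every attribute, so {A} is a candidate key.
{G}⁺ = {A, B, C, D, E, F, G, H}, which is every attribute, so {G} is a candidate key.
No proper subset of any of these is a key, and no other minimal superkey exists.

{A}, {G}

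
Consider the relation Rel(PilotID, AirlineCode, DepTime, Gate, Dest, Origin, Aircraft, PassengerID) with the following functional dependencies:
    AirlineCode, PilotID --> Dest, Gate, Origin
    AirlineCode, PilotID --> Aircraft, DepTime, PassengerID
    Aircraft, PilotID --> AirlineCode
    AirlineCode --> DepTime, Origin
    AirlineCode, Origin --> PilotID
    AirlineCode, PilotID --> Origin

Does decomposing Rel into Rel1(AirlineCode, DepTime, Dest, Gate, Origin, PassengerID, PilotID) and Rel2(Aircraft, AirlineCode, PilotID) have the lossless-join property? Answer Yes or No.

Rel1 ∩ Rel2 = {AirlineCode, PilotID}; its closure under F is {Aircraft, AirlineCode, DepTime, Dest, Gate, Origin, PassengerID, PilotID}.
Since Rel1 ⊆ {Aircraft, AirlineCode, DepTime, Dest, Gate, Origin, PassengerID, PilotID}, the intersection is a superkey of Rel1; the decomposition is lossless.

Yes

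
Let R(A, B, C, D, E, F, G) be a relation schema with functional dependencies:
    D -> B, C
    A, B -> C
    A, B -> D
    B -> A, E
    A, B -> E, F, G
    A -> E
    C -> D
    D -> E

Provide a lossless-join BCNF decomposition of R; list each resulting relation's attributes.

Candidate keys of the original relation: {B}, {C}, {D}.
Within {A, B, C, D, E, F, G}: {A}⁺ ∩ {A, B, C, D, E, F, G} = {A, E}, not the whole set, so A -> E violates BCNF; decompose into {A, E} and {A, B, C, D, F, G}.
{A, E}: every determinant is a superkey — BCNF.
{A, B, C, D, F, G}: every determinant is a superkey — BCNF.

{A, B, C, D, F, G}; {A, E}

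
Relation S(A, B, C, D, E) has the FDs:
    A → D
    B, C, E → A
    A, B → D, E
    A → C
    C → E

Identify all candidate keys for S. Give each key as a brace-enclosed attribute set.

No FD produces {B}, so it must be in every candidate key.
{A, B} is a candidate key since {A, B}⁺ = {A, B, C, D, E} covers every attribute.
{B, C} is a candidate key since {B, C}⁺ = {A, B, C, D, E} covers every attribute.
Any other superkey properly contains one of these, so there are no further candidate keys.

{A, B}, {B, C}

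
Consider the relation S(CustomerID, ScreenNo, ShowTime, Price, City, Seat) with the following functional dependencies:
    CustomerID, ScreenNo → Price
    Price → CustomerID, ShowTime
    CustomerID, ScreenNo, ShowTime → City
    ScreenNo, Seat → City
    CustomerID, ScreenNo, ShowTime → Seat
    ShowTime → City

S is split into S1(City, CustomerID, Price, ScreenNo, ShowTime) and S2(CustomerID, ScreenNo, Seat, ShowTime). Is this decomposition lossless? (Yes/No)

The shared attributes are {CustomerID, ScreenNo, ShowTime} and {CustomerID, ScreenNo, ShowTime}⁺ = {City, CustomerID, Price, ScreenNo, Seat, ShowTime}.
S1 is contained in that closure, so S1 ∩ S2 → S1 holds and the join is lossless.

Yes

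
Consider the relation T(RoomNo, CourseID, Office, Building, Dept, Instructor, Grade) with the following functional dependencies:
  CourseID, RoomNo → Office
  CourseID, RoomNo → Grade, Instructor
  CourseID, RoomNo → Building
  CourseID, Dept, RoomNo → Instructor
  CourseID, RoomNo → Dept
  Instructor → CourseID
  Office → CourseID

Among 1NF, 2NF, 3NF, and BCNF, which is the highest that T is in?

3NF

Candidate keys: {CourseID, RoomNo}, {Instructor, RoomNo}, {Office, RoomNo}. Prime attributes: {CourseID, Instructor, Office, RoomNo}.
Instructor → CourseID: {Instructor}⁺ = {CourseID, Instructor}, which is not all of the attributes, so the left side is not a superkey — BCNF is violated.
Its right-hand attributes {CourseID} are all prime, as are those of every other non-superkey FD — the relation is in 3NF.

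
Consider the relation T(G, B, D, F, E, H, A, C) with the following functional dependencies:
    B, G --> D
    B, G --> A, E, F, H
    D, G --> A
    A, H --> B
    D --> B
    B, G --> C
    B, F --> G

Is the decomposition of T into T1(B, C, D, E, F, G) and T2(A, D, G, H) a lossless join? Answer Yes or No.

Yes

Common attributes: {D, G}; their closure is {A, B, C, D, E, F, G, H}.
This includes all of T1, so the common attributes are a superkey of T1 — the join is lossless.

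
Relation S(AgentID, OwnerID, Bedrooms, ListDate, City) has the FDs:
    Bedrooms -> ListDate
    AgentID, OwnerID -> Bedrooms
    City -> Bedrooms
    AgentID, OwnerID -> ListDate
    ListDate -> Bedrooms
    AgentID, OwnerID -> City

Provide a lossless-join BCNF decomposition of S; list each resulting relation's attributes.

{AgentID, City, OwnerID}; {Bedrooms, City}; {Bedrooms, ListDate}

Candidate key of the original relation: {AgentID, OwnerID}.
Within {AgentID, Bedrooms, City, ListDate, OwnerID}: {Bedrooms}⁺ ∩ {AgentID, Bedrooms, City, ListDate, OwnerID} = {Bedrooms, ListDate}, not the whole set, so Bedrooms -> ListDate violates BCNF; decompose into {Bedrooms, ListDate} and {AgentID, Bedrooms, City, OwnerID}.
{Bedrooms, ListDate}: every determinant is a superkey — BCNF.
Within {AgentID, Bedrooms, City, OwnerID}: {City}⁺ ∩ {AgentID, Bedrooms, City, OwnerID} = {Bedrooms, City}, not the whole set, so City -> Bedrooms violates BCNF; decompose into {Bedrooms, City} and {AgentID, City, OwnerID}.
{Bedrooms, City}: every determinant is a superkey — BCNF.
{AgentID, City, OwnerID}: every determinant is a superkey — BCNF.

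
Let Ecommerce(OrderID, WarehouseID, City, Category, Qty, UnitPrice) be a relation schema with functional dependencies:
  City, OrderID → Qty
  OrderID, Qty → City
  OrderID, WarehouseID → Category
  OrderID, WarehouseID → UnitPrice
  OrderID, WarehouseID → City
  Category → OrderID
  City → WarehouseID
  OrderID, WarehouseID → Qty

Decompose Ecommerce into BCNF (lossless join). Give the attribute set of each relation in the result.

{Category, City, Qty, UnitPrice}; {Category, OrderID}; {City, WarehouseID}

Candidate keys of the original relation: {Category, City}, {Category, Qty}, {Category, WarehouseID}, {City, OrderID}, {OrderID, Qty}, {OrderID, WarehouseID}.
{Category, City, OrderID, Qty, UnitPrice, WarehouseID}: {Category} determines {Category, OrderID} here but is not a superkey — split on Category → OrderID, giving {Category, OrderID} and {Category, City, Qty, UnitPrice, WarehouseID}.
{Category, OrderID} has no BCNF violation.
{Category, City, Qty, UnitPrice, WarehouseID}: {City} determines {City, WarehouseID} here but is not a superkey — split on City → WarehouseID, giving {City, WarehouseID} and {Category, City, Qty, UnitPrice}.
{City, WarehouseID} has no BCNF violation.
{Category, City, Qty, UnitPrice} has no BCNF violation.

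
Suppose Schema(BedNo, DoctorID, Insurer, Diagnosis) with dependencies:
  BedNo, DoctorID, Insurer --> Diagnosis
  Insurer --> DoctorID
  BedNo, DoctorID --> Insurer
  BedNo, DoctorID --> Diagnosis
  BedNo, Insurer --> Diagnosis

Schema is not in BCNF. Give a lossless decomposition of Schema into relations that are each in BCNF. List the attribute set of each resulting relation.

{BedNo, Diagnosis, Insurer}; {DoctorID, Insurer}

Candidate keys of the original relation: {BedNo, DoctorID}, {BedNo, Insurer}.
{BedNo, Diagnosis, DoctorID, Insurer}: {Insurer} determines {DoctorID, Insurer} here but is not a superkey — split on Insurer --> DoctorID, giving {DoctorID, Insurer} and {BedNo, Diagnosis, Insurer}.
{DoctorID, Insurer} has no BCNF violation.
{BedNo, Diagnosis, Insurer} has no BCNF violation.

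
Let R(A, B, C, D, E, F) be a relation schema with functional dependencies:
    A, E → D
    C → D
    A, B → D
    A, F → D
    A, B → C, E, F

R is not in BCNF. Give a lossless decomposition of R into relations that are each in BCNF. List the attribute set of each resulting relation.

{A, B, C, E, F}; {A, D, E}

Candidate key of the original relation: {A, B}.
{A, B, C, D, E, F}: {A, E} determines {A, D, E} here but is not a superkey — split on A, E → D, giving {A, D, E} and {A, B, C, E, F}.
{A, D, E} has no BCNF violation.
{A, B, C, E, F} has no BCNF violation.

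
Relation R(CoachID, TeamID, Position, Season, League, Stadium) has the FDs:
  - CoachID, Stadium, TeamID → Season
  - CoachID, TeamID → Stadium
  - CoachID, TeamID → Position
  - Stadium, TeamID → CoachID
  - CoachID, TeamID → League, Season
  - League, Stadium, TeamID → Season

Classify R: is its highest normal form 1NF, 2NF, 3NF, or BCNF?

BCNF

Candidate keys: {CoachID, TeamID}, {Stadium, TeamID}. Prime attributes: {CoachID, Stadium, TeamID}.
The left-hand side of every FD is a superkey, so BCNF is satisfied.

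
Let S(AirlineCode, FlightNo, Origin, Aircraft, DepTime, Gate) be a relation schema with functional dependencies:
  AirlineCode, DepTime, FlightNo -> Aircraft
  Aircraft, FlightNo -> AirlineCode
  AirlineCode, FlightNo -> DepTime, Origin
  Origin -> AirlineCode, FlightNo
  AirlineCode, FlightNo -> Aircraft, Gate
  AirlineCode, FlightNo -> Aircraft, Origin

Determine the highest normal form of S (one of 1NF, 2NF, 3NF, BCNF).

Candidate keys: {Aircraft, FlightNo}, {AirlineCode, FlightNo}, {Origin}. Prime attributes: {Aircraft, AirlineCode, FlightNo, Origin}.
The left-hand side of every FD is a superkey, so BCNF is satisfied.

BCNF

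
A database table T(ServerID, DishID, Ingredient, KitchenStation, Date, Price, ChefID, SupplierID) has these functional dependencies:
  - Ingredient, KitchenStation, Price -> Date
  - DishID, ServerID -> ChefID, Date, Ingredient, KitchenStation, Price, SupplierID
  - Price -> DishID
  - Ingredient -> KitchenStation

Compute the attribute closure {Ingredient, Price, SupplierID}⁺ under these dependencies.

Start with {Ingredient, Price, SupplierID}.
Price -> DishID applies; add {DishID} → now {DishID, Ingredient, Price, SupplierID}.
Ingredient -> KitchenStation applies; add {KitchenStation} → now {DishID, Ingredient, KitchenStation, Price, SupplierID}.
Ingredient, KitchenStation, Price -> Date applies; add {Date} → now {Date, DishID, Ingredient, KitchenStation, Price, SupplierID}.
No further FD applies.

{Date, DishID, Ingredient, KitchenStation, Price, SupplierID}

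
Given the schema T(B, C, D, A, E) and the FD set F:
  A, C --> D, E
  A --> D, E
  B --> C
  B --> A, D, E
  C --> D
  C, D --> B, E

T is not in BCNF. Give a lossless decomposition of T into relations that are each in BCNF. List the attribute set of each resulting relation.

Candidate keys of the original relation: {B}, {C}.
In {A, B, C, D, E}, {A} is not a superkey ({A}⁺ restricted to this set is {A, D, E}), so split on A --> D, E into {A, D, E} and {A, B, C}.
{A, D, E}: every determinant is a superkey — BCNF.
{A, B, C}: every determinant is a superkey — BCNF.

{A, B, C}; {A, D, E}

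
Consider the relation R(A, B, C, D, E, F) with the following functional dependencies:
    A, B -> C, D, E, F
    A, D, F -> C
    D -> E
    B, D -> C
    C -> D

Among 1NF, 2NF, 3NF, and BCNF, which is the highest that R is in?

Candidate key: {A, B}. Prime attributes: {A, B}.
A, D, F -> C breaks BCNF: {A, D, F}⁺ = {A, C, D, E, F}, so {A, D, F} is not a superkey.
A, D, F -> C has non-prime {C} on the right and a non-superkey on the left, so 3NF fails.
No non-prime attribute depends on a proper subset of any candidate key, so 2NF holds.

2NF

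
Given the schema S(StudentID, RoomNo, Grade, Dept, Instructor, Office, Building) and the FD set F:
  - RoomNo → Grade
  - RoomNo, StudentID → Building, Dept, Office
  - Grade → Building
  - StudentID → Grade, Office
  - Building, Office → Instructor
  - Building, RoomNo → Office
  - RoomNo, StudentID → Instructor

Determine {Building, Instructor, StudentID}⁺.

{Building, Grade, Instructor, Office, StudentID}

Start with {Building, Instructor, StudentID}.
StudentID → Grade, Office applies; add {Grade, Office} → now {Building, Grade, Instructor, Office, StudentID}.
No further FD applies.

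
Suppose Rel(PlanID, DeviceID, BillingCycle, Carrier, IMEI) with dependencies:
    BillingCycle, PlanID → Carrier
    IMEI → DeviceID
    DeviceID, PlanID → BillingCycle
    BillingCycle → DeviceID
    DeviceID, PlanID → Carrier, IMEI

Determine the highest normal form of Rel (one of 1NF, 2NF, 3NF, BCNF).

3NF

Candidate keys: {BillingCycle, PlanID}, {DeviceID, PlanID}, {IMEI, PlanID}. Prime attributes: {BillingCycle, DeviceID, IMEI, PlanID}.
IMEI → DeviceID: {IMEI}⁺ = {DeviceID, IMEI}, which is not all of the attributes, so the left side is not a superkey — BCNF is violated.
But every attribute on its right side ({DeviceID}) is prime, and the same holds for every other non-superkey FD, so 3NF still holds.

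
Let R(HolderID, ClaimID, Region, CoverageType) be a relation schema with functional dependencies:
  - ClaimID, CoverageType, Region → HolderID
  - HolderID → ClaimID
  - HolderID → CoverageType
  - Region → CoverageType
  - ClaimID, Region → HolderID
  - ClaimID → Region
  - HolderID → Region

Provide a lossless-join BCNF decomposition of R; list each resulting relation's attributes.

Candidate keys of the original relation: {ClaimID}, {HolderID}.
{ClaimID, CoverageType, HolderID, Region}: {Region} determines {CoverageType, Region} here but is not a superkey — split on Region → CoverageType, giving {CoverageType, Region} and {ClaimID, HolderID, Region}.
{CoverageType, Region} has no BCNF violation.
{ClaimID, HolderID, Region} has no BCNF violation.

{ClaimID, HolderID, Region}; {CoverageType, Region}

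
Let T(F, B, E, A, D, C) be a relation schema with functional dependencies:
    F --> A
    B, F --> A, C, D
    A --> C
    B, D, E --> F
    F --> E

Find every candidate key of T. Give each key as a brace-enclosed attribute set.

{B, D, E}, {B, F}

Attributes never on any right-hand side: {B} — every candidate key must contain it.
{B, F}⁺ = {A, B, C, D, E, F}, which is every attribute, so {B, F} is a candidate key.
{B, D, E}⁺ = {A, B, C, D, E, F}, which is every attribute, so {B, D, E} is a candidate key.
Any other superkey properly contains one of these, so there are no further candidate keys.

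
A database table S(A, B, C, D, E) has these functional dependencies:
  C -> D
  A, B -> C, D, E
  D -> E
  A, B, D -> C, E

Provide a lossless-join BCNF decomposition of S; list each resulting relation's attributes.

{A, B, C}; {C, D}; {D, E}

Candidate key of the original relation: {A, B}.
In {A, B, C, D, E}, {C} is not a superkey ({C}⁺ restricted to this set is {C, D, E}), so split on C -> D, E into {C, D, E} and {A, B, C}.
In {C, D, E}, {D} is not a superkey ({D}⁺ restricted to this set is {D, E}), so split on D -> E into {D, E} and {C, D}.
{D, E}: every determinant is a superkey — BCNF.
{C, D}: every determinant is a superkey — BCNF.
{A, B, C}: every determinant is a superkey — BCNF.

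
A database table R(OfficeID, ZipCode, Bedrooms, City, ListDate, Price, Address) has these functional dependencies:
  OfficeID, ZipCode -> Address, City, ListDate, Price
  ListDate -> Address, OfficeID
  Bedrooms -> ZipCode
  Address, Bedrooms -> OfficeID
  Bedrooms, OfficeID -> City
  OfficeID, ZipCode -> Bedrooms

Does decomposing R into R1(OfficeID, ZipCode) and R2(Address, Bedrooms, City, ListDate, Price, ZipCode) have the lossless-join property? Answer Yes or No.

R1 ∩ R2 = {ZipCode}; its closure under F is {ZipCode}.
Neither R1 nor R2 is contained in that closure, so the decomposition is lossy.

No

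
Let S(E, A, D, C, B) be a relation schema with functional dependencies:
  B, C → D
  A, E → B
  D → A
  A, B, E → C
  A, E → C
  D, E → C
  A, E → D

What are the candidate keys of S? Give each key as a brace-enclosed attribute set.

Attributes never on any right-hand side: {E} — every candidate key must contain it.
Closure of {A, E} is {A, B, C, D, E}, the whole schema; {A, E} is a candidate key.
Closure of {D, E} is {A, B, C, D, E}, the whole schema; {D, E} is a candidate key.
Closure of {B, C, E} is {A, B, C, D, E}, the whole schema; {B, C, E} is a candidate key.
These are minimal and exhaustive — every other superkey contains one of them.

{A, E}, {B, C, E}, {D, E}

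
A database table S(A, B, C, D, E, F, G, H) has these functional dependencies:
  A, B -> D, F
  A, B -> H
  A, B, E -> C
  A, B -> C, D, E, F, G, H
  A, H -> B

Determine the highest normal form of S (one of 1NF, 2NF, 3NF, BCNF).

BCNF

Candidate keys: {A, B}, {A, H}. Prime attributes: {A, B, H}.
The left-hand side of every FD is a superkey, so BCNF is satisfied.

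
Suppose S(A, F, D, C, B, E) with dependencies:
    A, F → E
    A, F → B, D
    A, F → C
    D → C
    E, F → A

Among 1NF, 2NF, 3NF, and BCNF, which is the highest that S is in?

Candidate keys: {A, F}, {E, F}. Prime attributes: {A, E, F}.
D → C breaks BCNF: {D}⁺ = {C, D}, so {D} is not a superkey.
Because {C} is non-prime and the left side of D → C is not a superkey, the relation is not in 3NF.
No non-prime attribute depends on a proper subset of any candidate key, so 2NF holds.

2NF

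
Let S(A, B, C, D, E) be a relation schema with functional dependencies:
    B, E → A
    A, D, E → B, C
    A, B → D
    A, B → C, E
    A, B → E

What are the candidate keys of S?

{A, B}, {A, D, E}, {B, E}

{A, B}⁺ = {A, B, C, D, E}, which is every attribute, so {A, B} is a candidate key.
{B, E}⁺ = {A, B, C, D, E}, which is every attribute, so {B, E} is a candidate key.
{A, D, E}⁺ = {A, B, C, D, E}, which is every attribute, so {A, D, E} is a candidate key.
Any other superkey properly contains one of these, so there are no further candidate keys.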